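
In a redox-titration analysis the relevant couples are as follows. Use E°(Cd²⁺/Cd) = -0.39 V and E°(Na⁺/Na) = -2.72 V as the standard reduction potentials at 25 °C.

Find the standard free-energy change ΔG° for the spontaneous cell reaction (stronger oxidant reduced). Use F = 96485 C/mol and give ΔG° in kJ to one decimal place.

-449.6 kJ

Cd²⁺/Cd (E° = -0.39 V) is the cathode; Na⁺/Na (E° = -2.72 V) is the anode, so E°cell = +2.33 V.
Balancing electrons gives n = 2 (lcm of 2 and 1).
ΔG° = −nFE° = −(2)(96485)(+2.33) = -449,620 J = -449.6 kJ.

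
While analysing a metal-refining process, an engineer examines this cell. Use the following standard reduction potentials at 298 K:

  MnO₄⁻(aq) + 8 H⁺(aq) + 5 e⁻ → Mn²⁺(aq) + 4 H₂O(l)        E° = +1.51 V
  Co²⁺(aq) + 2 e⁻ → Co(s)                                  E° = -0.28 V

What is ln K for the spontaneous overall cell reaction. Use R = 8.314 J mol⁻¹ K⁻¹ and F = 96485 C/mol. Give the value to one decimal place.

697.1

Cathode: MnO₄⁻/Mn²⁺; anode: Co²⁺/Co. E°cell = (+1.51) − (-0.28) = +1.79 V, with n = 10.
ΔG° = −nFE° = −RT ln K, so ln K = nFE°/(RT) = (10)(96485)(+1.79) / ((8.314)(298)) = 697.086.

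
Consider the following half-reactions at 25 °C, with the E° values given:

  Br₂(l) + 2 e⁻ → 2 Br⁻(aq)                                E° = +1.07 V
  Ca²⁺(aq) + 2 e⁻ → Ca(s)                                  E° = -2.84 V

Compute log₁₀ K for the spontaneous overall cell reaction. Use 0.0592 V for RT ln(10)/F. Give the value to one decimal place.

Cathode: Br₂/Br⁻; anode: Ca²⁺/Ca. E°cell = +3.91 V, n = 2.
log K = nE°cell / 0.0592 = (2)(+3.91) / 0.0592 = 132.1.

132.1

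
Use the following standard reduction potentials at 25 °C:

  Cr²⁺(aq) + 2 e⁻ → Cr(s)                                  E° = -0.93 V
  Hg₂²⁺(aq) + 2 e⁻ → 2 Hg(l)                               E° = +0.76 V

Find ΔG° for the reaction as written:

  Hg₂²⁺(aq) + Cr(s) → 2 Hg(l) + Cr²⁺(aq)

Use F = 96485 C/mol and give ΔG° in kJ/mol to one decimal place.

-326.1 kJ/mol

As written, Hg₂²⁺/Hg is reduced (cathode) and Cr²⁺/Cr is oxidised (anode), so E°cell = (+0.76) − (-0.93) = +1.69 V.
Balancing electrons gives n = 2.
ΔG° = −nFE° = −(2)(96485)(+1.69) = -326,119 J = -326.1 kJ/mol.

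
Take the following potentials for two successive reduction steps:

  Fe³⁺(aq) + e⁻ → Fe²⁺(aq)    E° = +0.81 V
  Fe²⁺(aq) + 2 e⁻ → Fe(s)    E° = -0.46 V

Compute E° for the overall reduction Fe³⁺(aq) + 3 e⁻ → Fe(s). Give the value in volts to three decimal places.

Since ΔG° = −nFE° is additive over sequential reductions, n₃E°₃ = n₁E°₁ + n₂E°₂.
E°₃ = (1×+0.81 + 2×-0.46) / 3 = (-0.110) / 3 = -0.037 V.

-0.037 V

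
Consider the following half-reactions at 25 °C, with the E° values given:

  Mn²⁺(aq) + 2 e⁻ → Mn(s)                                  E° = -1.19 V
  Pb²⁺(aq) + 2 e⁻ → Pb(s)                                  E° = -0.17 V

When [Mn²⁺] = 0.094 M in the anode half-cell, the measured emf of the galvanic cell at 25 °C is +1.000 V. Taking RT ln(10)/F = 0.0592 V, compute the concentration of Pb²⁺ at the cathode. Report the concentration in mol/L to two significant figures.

0.020 M

Pb²⁺/Pb is the cathode, Mn²⁺/Mn the anode: E°cell = +1.02 V, n = 2.
Overall reaction: Pb²⁺(aq) + Mn(s) → Pb(s) + Mn²⁺(aq); Q = [Mn²⁺]^1/[Pb²⁺]^1.
From E = E° − (0.0592/n) log Q: log Q = (E° − E)·n/0.0592 = (+1.02 − (+1.000))·2/0.0592 = 0.6757.
So 1·log[Pb²⁺] = 1·log(0.094) − log Q = -1.0269 − (0.6757) = -1.7026; [Pb²⁺] = 10^(-1.7026) ≈ 0.020 M.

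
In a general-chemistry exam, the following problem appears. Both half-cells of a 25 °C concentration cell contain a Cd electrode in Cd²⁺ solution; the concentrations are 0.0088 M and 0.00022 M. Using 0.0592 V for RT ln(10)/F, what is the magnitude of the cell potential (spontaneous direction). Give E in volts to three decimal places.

+0.047 V

For a concentration cell E°cell = 0. The 0.0088 M side is the cathode (reduction is favoured where [Cd²⁺] is higher).
With n = 2, E = −(0.0592/2) log([Cd²⁺]ₐₙ/[Cd²⁺]꜀ₐₜ) = −(0.0592/2) log(0.00022/0.0088) = −(0.0592/2)(-1.602) = +0.047 V.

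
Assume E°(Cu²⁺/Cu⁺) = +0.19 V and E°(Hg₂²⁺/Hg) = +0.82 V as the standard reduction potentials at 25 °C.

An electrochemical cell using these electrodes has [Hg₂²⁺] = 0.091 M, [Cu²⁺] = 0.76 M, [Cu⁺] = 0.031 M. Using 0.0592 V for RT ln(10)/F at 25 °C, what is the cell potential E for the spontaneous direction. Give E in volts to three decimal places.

Hg₂²⁺/Hg is the cathode (higher E°), Cu²⁺/Cu⁺ the anode: E°cell = +0.82 − (+0.19) = +0.63 V, n = 2.
Overall: Hg₂²⁺(aq) + 2 Cu⁺(aq) → 2 Hg(l) + 2 Cu²⁺(aq)
Q = [Cu²⁺]^2 / ([Hg₂²⁺]·[Cu⁺]^2); log Q = 3.820.
E = E° − (0.0592/n) log Q = +0.63 − (0.0592/2)(3.820) = +0.517 V.

+0.517 V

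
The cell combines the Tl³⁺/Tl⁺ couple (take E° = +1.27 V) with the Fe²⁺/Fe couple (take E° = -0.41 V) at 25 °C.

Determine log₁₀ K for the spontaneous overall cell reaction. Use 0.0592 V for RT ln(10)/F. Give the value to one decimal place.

56.8

Cathode: Tl³⁺/Tl⁺; anode: Fe²⁺/Fe. E°cell = +1.68 V, n = 2.
log K = nE°cell / 0.0592 = (2)(+1.68) / 0.0592 = 56.8.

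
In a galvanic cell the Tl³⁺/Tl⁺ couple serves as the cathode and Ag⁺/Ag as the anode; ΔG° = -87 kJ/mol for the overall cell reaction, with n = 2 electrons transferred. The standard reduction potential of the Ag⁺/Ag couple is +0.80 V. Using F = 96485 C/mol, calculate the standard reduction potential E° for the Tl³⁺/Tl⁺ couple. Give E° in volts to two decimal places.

E°cell = −ΔG°/(nF) = −(-87×10³)/((2)(96485)) = +0.451 V.
Since Tl³⁺/Tl⁺ is the cathode and Ag⁺/Ag the anode, E°cell = E°(Tl³⁺/Tl⁺) − E°(Ag⁺/Ag).
So E°(Tl³⁺/Tl⁺) = E°cell + E°(Ag⁺/Ag) = +0.451 + (+0.80) = +1.25 V.

+1.25 V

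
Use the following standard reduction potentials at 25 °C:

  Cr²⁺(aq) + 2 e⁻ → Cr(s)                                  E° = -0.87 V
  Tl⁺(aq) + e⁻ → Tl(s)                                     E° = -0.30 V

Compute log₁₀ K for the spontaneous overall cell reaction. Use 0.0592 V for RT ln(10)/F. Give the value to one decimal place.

19.3

Cathode: Tl⁺/Tl; anode: Cr²⁺/Cr. E°cell = +0.57 V, n = 2.
log K = nE°cell / 0.0592 = (2)(+0.57) / 0.0592 = 19.3.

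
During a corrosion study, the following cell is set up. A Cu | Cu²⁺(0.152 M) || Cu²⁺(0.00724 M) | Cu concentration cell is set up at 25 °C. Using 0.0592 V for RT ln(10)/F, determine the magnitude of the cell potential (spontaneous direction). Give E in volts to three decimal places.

+0.039 V

For a concentration cell E°cell = 0. The 0.152 M side is the cathode (reduction is favoured where [Cu²⁺] is higher).
With n = 2, E = −(0.0592/2) log([Cu²⁺]ₐₙ/[Cu²⁺]꜀ₐₜ) = −(0.0592/2) log(0.00724/0.152) = −(0.0592/2)(-1.322) = +0.039 V.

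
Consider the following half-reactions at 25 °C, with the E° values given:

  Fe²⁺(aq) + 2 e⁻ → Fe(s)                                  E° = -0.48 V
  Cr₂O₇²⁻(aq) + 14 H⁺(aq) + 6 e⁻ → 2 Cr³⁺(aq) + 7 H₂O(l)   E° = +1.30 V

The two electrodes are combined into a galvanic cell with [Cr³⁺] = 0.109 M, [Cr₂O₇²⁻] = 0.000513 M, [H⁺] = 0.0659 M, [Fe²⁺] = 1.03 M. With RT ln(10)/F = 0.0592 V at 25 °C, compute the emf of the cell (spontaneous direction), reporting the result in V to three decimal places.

Cr₂O₇²⁻/Cr³⁺ is the cathode (higher E°), Fe²⁺/Fe the anode: E°cell = +1.30 − (-0.48) = +1.78 V, n = 6.
Overall: Cr₂O₇²⁻(aq) + 14 H⁺(aq) + 3 Fe(s) → 2 Cr³⁺(aq) + 7 H₂O(l) + 3 Fe²⁺(aq)
Q = [Cr³⁺]^2·[Fe²⁺]^3 / ([Cr₂O₇²⁻]·[H⁺]^14); log Q = 17.939.
E = E° − (0.0592/n) log Q = +1.78 − (0.0592/6)(17.939) = +1.603 V.

+1.603 V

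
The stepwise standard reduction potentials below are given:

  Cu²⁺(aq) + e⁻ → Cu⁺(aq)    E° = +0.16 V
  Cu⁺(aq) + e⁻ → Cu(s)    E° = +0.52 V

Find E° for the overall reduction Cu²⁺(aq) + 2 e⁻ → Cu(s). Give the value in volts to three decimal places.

+0.340 V

Standard free energies of sequential steps add: ΔG°₃ = ΔG°₁ + ΔG°₂, so n₃E°₃ = n₁E°₁ + n₂E°₂.
E°₃ = (1×+0.16 + 1×+0.52) / 2 = (+0.680) / 2 = +0.340 V.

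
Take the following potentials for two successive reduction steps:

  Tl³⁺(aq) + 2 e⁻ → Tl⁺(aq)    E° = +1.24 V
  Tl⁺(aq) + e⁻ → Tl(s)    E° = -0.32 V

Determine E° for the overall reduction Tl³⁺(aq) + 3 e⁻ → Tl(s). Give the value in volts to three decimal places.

+0.720 V

Adding the free-energy changes (−nFE°) of the two steps gives −n₃FE°₃ = −n₁FE°₁ − n₂FE°₂.
E°₃ = (2×+1.24 + 1×-0.32) / 3 = (+2.160) / 3 = +0.720 V.
E° values themselves are not directly additive — weighting by electron count is essential.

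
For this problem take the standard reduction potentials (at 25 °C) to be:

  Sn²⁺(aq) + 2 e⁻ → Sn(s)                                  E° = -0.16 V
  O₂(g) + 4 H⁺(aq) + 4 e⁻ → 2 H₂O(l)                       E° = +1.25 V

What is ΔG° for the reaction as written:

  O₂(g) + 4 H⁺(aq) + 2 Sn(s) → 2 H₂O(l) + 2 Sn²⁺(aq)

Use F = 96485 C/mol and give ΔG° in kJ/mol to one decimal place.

-544.2 kJ/mol

As written, O₂/H₂O is reduced (cathode) and Sn²⁺/Sn is oxidised (anode), so E°cell = (+1.25) − (-0.16) = +1.41 V.
Balancing electrons gives n = 4.
ΔG° = −nFE° = −(4)(96485)(+1.41) = -544,175 J = -544.2 kJ/mol.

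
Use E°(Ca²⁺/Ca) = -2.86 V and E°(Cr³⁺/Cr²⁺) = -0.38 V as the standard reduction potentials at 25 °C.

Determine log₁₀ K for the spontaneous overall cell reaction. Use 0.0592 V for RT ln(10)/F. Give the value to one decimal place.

Cathode: Cr³⁺/Cr²⁺; anode: Ca²⁺/Ca. E°cell = +2.48 V, n = 2.
log K = nE°cell / 0.0592 = (2)(+2.48) / 0.0592 = 83.8.

83.8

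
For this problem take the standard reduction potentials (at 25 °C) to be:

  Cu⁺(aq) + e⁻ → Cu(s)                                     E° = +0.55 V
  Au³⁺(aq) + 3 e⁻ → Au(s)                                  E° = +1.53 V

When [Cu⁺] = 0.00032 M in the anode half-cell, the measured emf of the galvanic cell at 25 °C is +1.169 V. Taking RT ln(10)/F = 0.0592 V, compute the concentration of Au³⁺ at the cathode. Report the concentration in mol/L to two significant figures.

0.12 M

Au³⁺/Au is the cathode, Cu⁺/Cu the anode: E°cell = +0.98 V, n = 3.
Overall reaction: Au³⁺(aq) + 3 Cu(s) → Au(s) + 3 Cu⁺(aq); Q = [Cu⁺]^3/[Au³⁺]^1.
From E = E° − (0.0592/n) log Q: log Q = (E° − E)·n/0.0592 = (+0.98 − (+1.169))·3/0.0592 = -9.5777.
So 1·log[Au³⁺] = 3·log(0.00032) − log Q = -10.4846 − (-9.5777) = -0.9069; [Au³⁺] = 10^(-0.9069) ≈ 0.12 M.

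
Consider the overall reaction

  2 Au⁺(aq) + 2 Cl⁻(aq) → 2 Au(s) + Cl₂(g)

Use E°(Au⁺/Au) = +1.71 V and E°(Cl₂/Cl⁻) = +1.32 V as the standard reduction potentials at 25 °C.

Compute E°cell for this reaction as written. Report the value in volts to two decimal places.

The Au⁺/Au couple has the higher reduction potential, so it is the cathode; Cl₂/Cl⁻ is oxidised at the anode.
E°cell = E°(cathode) − E°(anode) = (+1.71) − (+1.32) = +0.39 V.

+0.39 V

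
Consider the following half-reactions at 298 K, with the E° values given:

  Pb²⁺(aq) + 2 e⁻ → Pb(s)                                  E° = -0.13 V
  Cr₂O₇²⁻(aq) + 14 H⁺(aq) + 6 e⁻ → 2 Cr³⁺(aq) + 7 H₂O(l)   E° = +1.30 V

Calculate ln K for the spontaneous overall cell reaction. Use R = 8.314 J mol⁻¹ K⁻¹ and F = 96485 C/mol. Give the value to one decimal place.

Cathode: Cr₂O₇²⁻/Cr³⁺; anode: Pb²⁺/Pb. E°cell = (+1.30) − (-0.13) = +1.43 V, with n = 6.
ΔG° = −nFE° = −RT ln K, so ln K = nFE°/(RT) = (6)(96485)(+1.43) / ((8.314)(298)) = 334.134.

334.1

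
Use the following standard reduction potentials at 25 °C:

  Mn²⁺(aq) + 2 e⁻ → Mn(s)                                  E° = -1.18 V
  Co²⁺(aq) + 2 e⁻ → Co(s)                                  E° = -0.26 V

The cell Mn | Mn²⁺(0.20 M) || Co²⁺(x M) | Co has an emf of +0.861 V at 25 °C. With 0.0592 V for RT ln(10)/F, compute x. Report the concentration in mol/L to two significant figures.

0.0020 M

Co²⁺/Co is the cathode, Mn²⁺/Mn the anode: E°cell = +0.92 V, n = 2.
Overall reaction: Co²⁺(aq) + Mn(s) → Co(s) + Mn²⁺(aq); Q = [Mn²⁺]^1/[Co²⁺]^1.
From E = E° − (0.0592/n) log Q: log Q = (E° − E)·n/0.0592 = (+0.92 − (+0.861))·2/0.0592 = 1.9932.
So 1·log[Co²⁺] = 1·log(0.2) − log Q = -0.6990 − (1.9932) = -2.6922; [Co²⁺] = 10^(-2.6922) ≈ 0.0020 M.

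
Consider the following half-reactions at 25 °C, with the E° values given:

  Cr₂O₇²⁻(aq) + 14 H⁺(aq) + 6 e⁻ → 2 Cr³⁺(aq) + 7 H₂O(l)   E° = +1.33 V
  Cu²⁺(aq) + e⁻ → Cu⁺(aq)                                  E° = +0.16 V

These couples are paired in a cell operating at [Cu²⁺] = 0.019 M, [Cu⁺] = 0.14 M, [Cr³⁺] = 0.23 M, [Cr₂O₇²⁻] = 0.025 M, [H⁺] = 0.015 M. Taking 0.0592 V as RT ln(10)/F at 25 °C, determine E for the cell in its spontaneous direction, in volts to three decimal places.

+0.966 V

Cr₂O₇²⁻/Cr³⁺ is the cathode (higher E°), Cu²⁺/Cu⁺ the anode: E°cell = +1.33 − (+0.16) = +1.17 V, n = 6.
Overall: Cr₂O₇²⁻(aq) + 14 H⁺(aq) + 6 Cu⁺(aq) → 2 Cr³⁺(aq) + 7 H₂O(l) + 6 Cu²⁺(aq)
Q = [Cr³⁺]^2·[Cu²⁺]^6 / ([Cr₂O₇²⁻]·[H⁺]^14·[Cu⁺]^6); log Q = 20.656.
E = E° − (0.0592/n) log Q = +1.17 − (0.0592/6)(20.656) = +0.966 V.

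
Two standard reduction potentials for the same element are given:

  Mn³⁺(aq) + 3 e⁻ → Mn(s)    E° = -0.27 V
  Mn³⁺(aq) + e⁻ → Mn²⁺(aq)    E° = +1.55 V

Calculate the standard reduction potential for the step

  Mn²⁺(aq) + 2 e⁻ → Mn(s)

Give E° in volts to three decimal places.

Sequential free energies add, so n₃E°₃ = n₁E°₁ + n₂E°₂.
With n₃ = 3, and the known step contributing 1×(+1.55) V, the unknown satisfies 2·E° = 3×(-0.27) − 1×(+1.55) = -2.360.
E° = -2.360 / 2 = -1.180 V.

-1.180 V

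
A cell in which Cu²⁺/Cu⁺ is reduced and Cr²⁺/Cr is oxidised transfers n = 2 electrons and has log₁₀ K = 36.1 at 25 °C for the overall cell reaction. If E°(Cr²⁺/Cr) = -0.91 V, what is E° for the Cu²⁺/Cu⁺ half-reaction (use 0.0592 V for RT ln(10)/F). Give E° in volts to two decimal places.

E°cell = (0.0592/n)·log K = (0.0592/2)(36.1) = +1.069 V.
Since Cu²⁺/Cu⁺ is the cathode and Cr²⁺/Cr the anode, E°cell = E°(Cu²⁺/Cu⁺) − E°(Cr²⁺/Cr).
So E°(Cu²⁺/Cu⁺) = E°cell + E°(Cr²⁺/Cr) = +1.069 + (-0.91) = +0.16 V.

+0.16 V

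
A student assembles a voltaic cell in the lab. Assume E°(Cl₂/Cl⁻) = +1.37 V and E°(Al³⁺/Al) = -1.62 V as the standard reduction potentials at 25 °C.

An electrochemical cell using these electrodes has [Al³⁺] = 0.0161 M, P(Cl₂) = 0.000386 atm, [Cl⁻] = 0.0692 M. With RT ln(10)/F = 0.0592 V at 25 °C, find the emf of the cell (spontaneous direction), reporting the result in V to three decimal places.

Cl₂/Cl⁻ is the cathode (higher E°), Al³⁺/Al the anode: E°cell = +1.37 − (-1.62) = +2.99 V, n = 6.
Overall: 3 Cl₂(g) + 2 Al(s) → 6 Cl⁻(aq) + 2 Al³⁺(aq)
Q = [Cl⁻]^6·[Al³⁺]^2 / (P(Cl₂)^3); log Q = -0.305.
E = E° − (0.0592/n) log Q = +2.99 − (0.0592/6)(-0.305) = +2.993 V.

+2.993 V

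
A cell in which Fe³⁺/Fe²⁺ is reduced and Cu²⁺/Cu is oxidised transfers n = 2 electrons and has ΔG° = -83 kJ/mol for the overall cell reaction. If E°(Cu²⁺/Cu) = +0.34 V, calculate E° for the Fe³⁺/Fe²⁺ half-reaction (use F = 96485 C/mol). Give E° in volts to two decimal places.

+0.77 V

E°cell = −ΔG°/(nF) = −(-83×10³)/((2)(96485)) = +0.430 V.
Since Fe³⁺/Fe²⁺ is the cathode and Cu²⁺/Cu the anode, E°cell = E°(Fe³⁺/Fe²⁺) − E°(Cu²⁺/Cu).
So E°(Fe³⁺/Fe²⁺) = E°cell + E°(Cu²⁺/Cu) = +0.430 + (+0.34) = +0.77 V.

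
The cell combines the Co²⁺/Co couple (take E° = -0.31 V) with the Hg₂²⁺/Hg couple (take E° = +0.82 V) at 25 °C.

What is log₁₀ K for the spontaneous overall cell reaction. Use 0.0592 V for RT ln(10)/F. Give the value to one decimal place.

38.2

Cathode: Hg₂²⁺/Hg; anode: Co²⁺/Co. E°cell = +1.13 V, n = 2.
log K = nE°cell / 0.0592 = (2)(+1.13) / 0.0592 = 38.2.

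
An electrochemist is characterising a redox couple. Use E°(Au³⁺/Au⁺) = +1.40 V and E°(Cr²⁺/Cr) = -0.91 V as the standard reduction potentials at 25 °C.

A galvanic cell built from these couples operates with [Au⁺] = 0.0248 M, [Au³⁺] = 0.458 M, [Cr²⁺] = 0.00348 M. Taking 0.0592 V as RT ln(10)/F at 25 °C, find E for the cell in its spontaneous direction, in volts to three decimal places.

+2.420 V

Au³⁺/Au⁺ is the cathode (higher E°), Cr²⁺/Cr the anode: E°cell = +1.40 − (-0.91) = +2.31 V, n = 2.
Overall: Au³⁺(aq) + Cr(s) → Au⁺(aq) + Cr²⁺(aq)
Q = [Au⁺]·[Cr²⁺] / ([Au³⁺]); log Q = -3.725.
E = E° − (0.0592/n) log Q = +2.31 − (0.0592/2)(-3.725) = +2.420 V.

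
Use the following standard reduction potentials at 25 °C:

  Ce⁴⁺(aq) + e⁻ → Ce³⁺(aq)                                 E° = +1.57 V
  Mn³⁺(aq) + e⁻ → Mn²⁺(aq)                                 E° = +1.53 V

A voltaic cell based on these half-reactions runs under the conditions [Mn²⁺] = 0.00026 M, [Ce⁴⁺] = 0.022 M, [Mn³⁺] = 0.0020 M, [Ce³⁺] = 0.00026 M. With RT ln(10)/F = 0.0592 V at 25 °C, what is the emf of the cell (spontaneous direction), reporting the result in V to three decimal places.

+0.102 V

Ce⁴⁺/Ce³⁺ is the cathode (higher E°), Mn³⁺/Mn²⁺ the anode: E°cell = +1.57 − (+1.53) = +0.04 V, n = 1.
Overall: Ce⁴⁺(aq) + Mn²⁺(aq) → Ce³⁺(aq) + Mn³⁺(aq)
Q = [Ce³⁺]·[Mn³⁺] / ([Ce⁴⁺]·[Mn²⁺]); log Q = -1.041.
E = E° − (0.0592/n) log Q = +0.04 − (0.0592/1)(-1.041) = +0.102 V.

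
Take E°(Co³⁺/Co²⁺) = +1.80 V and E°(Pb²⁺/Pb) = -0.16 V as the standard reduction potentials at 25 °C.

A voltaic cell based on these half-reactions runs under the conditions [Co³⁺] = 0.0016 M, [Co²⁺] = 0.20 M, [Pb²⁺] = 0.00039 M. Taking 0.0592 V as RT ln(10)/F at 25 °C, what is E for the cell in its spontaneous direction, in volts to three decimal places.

+1.937 V

Co³⁺/Co²⁺ is the cathode (higher E°), Pb²⁺/Pb the anode: E°cell = +1.80 − (-0.16) = +1.96 V, n = 2.
Overall: 2 Co³⁺(aq) + Pb(s) → 2 Co²⁺(aq) + Pb²⁺(aq)
Q = [Co²⁺]^2·[Pb²⁺] / ([Co³⁺]^2); log Q = 0.785.
E = E° − (0.0592/n) log Q = +1.96 − (0.0592/2)(0.785) = +1.937 V.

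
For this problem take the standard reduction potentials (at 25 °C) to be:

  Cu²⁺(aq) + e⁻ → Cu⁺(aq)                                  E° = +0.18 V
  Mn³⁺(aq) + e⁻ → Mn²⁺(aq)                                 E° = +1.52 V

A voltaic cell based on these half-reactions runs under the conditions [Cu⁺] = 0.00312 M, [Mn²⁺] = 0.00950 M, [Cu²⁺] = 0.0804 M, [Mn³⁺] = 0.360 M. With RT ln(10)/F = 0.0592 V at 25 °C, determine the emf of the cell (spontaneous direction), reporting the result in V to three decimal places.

+1.350 V

Mn³⁺/Mn²⁺ is the cathode (higher E°), Cu²⁺/Cu⁺ the anode: E°cell = +1.52 − (+0.18) = +1.34 V, n = 1.
Overall: Mn³⁺(aq) + Cu⁺(aq) → Mn²⁺(aq) + Cu²⁺(aq)
Q = [Mn²⁺]·[Cu²⁺] / ([Mn³⁺]·[Cu⁺]); log Q = -0.167.
E = E° − (0.0592/n) log Q = +1.34 − (0.0592/1)(-0.167) = +1.350 V.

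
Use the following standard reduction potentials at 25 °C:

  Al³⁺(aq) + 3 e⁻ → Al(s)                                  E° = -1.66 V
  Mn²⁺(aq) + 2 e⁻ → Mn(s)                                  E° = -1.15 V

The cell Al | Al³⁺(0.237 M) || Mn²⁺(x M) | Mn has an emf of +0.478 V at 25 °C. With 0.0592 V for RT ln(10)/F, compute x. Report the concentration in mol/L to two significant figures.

0.032 M

Mn²⁺/Mn is the cathode, Al³⁺/Al the anode: E°cell = +0.51 V, n = 6.
Overall reaction: 3 Mn²⁺(aq) + 2 Al(s) → 3 Mn(s) + 2 Al³⁺(aq); Q = [Al³⁺]^2/[Mn²⁺]^3.
From E = E° − (0.0592/n) log Q: log Q = (E° − E)·n/0.0592 = (+0.51 − (+0.478))·6/0.0592 = 3.2432.
So 3·log[Mn²⁺] = 2·log(0.237) − log Q = -1.2505 − (3.2432) = -4.4937; log[Mn²⁺] = -4.4937 / 3 = -1.4979; [Mn²⁺] = 10^(-1.4979) ≈ 0.032 M.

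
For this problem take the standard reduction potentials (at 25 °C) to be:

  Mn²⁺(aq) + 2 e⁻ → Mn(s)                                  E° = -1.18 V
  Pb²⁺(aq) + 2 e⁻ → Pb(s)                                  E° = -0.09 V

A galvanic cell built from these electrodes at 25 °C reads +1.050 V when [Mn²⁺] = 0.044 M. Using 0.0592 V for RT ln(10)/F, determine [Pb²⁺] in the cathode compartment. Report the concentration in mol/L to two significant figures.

Pb²⁺/Pb is the cathode, Mn²⁺/Mn the anode: E°cell = +1.09 V, n = 2.
Overall reaction: Pb²⁺(aq) + Mn(s) → Pb(s) + Mn²⁺(aq); Q = [Mn²⁺]^1/[Pb²⁺]^1.
From E = E° − (0.0592/n) log Q: log Q = (E° − E)·n/0.0592 = (+1.09 − (+1.050))·2/0.0592 = 1.3514.
So 1·log[Pb²⁺] = 1·log(0.044) − log Q = -1.3565 − (1.3514) = -2.7079; [Pb²⁺] = 10^(-2.7079) ≈ 0.0020 M.

0.0020 M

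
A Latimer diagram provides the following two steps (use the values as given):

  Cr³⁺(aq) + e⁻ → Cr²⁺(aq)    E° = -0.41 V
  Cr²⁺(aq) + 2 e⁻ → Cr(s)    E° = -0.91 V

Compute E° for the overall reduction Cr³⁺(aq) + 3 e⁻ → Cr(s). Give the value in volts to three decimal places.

Adding the free-energy changes (−nFE°) of the two steps gives −n₃FE°₃ = −n₁FE°₁ − n₂FE°₂.
E°₃ = (1×-0.41 + 2×-0.91) / 3 = (-2.230) / 3 = -0.743 V.

-0.743 V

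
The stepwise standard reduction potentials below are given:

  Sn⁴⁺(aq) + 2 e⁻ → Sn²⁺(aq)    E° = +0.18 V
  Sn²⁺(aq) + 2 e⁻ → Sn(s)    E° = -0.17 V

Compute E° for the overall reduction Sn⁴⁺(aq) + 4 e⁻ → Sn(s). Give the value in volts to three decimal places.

+0.005 V

Since ΔG° = −nFE° is additive over sequential reductions, n₃E°₃ = n₁E°₁ + n₂E°₂.
E°₃ = (2×+0.18 + 2×-0.17) / 4 = (+0.020) / 4 = +0.005 V.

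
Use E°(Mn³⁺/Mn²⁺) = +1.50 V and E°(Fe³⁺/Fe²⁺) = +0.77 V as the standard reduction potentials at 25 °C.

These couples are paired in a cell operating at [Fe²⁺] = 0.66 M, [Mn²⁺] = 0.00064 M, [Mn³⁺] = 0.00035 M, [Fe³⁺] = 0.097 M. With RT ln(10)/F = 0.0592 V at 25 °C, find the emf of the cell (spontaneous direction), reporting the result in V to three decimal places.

+0.764 V

Mn³⁺/Mn²⁺ is the cathode (higher E°), Fe³⁺/Fe²⁺ the anode: E°cell = +1.50 − (+0.77) = +0.73 V, n = 1.
Overall: Mn³⁺(aq) + Fe²⁺(aq) → Mn²⁺(aq) + Fe³⁺(aq)
Q = [Mn²⁺]·[Fe³⁺] / ([Mn³⁺]·[Fe²⁺]); log Q = -0.571.
E = E° − (0.0592/n) log Q = +0.73 − (0.0592/1)(-0.571) = +0.764 V.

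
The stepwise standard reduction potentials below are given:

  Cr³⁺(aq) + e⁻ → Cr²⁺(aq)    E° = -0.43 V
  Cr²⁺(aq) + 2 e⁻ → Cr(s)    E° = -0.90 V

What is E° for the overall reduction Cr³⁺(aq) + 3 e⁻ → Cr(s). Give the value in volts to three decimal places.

Standard free energies of sequential steps add: ΔG°₃ = ΔG°₁ + ΔG°₂, so n₃E°₃ = n₁E°₁ + n₂E°₂.
E°₃ = (1×-0.43 + 2×-0.90) / 3 = (-2.230) / 3 = -0.743 V.

-0.743 V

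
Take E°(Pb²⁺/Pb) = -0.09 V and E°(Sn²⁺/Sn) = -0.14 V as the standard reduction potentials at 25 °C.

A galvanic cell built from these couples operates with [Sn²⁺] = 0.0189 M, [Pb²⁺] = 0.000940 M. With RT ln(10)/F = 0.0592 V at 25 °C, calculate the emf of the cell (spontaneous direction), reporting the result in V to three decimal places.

+0.011 V

Pb²⁺/Pb is the cathode (higher E°), Sn²⁺/Sn the anode: E°cell = -0.09 − (-0.14) = +0.05 V, n = 2.
Overall: Pb²⁺(aq) + Sn(s) → Pb(s) + Sn²⁺(aq)
Q = [Sn²⁺] / ([Pb²⁺]); log Q = 1.303.
E = E° − (0.0592/n) log Q = +0.05 − (0.0592/2)(1.303) = +0.011 V.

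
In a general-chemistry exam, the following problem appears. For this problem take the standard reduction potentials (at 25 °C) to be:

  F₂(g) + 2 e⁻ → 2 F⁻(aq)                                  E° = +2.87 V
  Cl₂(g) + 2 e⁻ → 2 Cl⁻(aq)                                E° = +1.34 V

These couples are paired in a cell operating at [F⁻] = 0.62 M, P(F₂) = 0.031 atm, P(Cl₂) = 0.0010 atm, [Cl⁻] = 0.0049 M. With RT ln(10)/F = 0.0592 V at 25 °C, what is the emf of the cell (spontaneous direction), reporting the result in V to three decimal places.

+1.450 V

F₂/F⁻ is the cathode (higher E°), Cl₂/Cl⁻ the anode: E°cell = +2.87 − (+1.34) = +1.53 V, n = 2.
Overall: F₂(g) + 2 Cl⁻(aq) → 2 F⁻(aq) + Cl₂(g)
Q = [F⁻]^2·P(Cl₂) / (P(F₂)·[Cl⁻]^2); log Q = 2.713.
E = E° − (0.0592/n) log Q = +1.53 − (0.0592/2)(2.713) = +1.450 V.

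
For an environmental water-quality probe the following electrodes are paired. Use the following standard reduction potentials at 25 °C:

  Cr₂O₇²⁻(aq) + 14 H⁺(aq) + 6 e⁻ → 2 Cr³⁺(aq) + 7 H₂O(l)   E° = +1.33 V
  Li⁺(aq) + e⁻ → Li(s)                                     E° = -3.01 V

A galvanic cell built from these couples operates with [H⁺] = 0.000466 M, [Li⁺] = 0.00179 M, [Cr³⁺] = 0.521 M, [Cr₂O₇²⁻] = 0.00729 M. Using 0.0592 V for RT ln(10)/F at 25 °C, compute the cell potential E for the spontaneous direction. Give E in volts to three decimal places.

Cr₂O₇²⁻/Cr³⁺ is the cathode (higher E°), Li⁺/Li the anode: E°cell = +1.33 − (-3.01) = +4.34 V, n = 6.
Overall: Cr₂O₇²⁻(aq) + 14 H⁺(aq) + 6 Li(s) → 2 Cr³⁺(aq) + 7 H₂O(l) + 6 Li⁺(aq)
Q = [Cr³⁺]^2·[Li⁺]^6 / ([Cr₂O₇²⁻]·[H⁺]^14); log Q = 31.731.
E = E° − (0.0592/n) log Q = +4.34 − (0.0592/6)(31.731) = +4.027 V.

+4.027 V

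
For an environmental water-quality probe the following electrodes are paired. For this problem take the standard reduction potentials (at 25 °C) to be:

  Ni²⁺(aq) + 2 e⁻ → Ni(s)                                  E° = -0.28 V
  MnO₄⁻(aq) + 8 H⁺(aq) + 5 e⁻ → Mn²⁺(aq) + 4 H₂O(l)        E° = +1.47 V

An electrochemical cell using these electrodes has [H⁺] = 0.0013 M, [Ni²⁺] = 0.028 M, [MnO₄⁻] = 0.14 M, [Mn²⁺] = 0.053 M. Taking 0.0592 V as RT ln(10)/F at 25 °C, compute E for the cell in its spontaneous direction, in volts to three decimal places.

MnO₄⁻/Mn²⁺ is the cathode (higher E°), Ni²⁺/Ni the anode: E°cell = +1.47 − (-0.28) = +1.75 V, n = 10.
Overall: 2 MnO₄⁻(aq) + 16 H⁺(aq) + 5 Ni(s) → 2 Mn²⁺(aq) + 8 H₂O(l) + 5 Ni²⁺(aq)
Q = [Mn²⁺]^2·[Ni²⁺]^5 / ([MnO₄⁻]^2·[H⁺]^16); log Q = 37.569.
E = E° − (0.0592/n) log Q = +1.75 − (0.0592/10)(37.569) = +1.528 V.

+1.528 V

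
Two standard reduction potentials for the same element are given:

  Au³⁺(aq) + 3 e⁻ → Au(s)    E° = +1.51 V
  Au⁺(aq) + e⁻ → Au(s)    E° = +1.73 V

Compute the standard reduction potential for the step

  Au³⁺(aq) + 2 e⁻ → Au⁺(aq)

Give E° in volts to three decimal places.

+1.400 V

Sequential free energies add, so n₃E°₃ = n₁E°₁ + n₂E°₂.
With n₃ = 3, and the known step contributing 1×(+1.73) V, the unknown satisfies 2·E° = 3×(+1.51) − 1×(+1.73) = +2.800.
E° = +2.800 / 2 = +1.400 V.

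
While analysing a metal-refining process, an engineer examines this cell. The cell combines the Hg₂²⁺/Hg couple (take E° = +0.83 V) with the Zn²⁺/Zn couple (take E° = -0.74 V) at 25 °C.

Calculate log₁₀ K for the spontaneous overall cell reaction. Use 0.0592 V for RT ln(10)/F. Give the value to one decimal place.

Cathode: Hg₂²⁺/Hg; anode: Zn²⁺/Zn. E°cell = +1.57 V, n = 2.
log K = nE°cell / 0.0592 = (2)(+1.57) / 0.0592 = 53.0.

53.0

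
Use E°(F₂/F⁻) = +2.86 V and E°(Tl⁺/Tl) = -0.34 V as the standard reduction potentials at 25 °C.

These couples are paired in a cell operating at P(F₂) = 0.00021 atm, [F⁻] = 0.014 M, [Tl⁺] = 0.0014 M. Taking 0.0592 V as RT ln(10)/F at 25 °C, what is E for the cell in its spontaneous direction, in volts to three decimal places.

F₂/F⁻ is the cathode (higher E°), Tl⁺/Tl the anode: E°cell = +2.86 − (-0.34) = +3.20 V, n = 2.
Overall: F₂(g) + 2 Tl(s) → 2 F⁻(aq) + 2 Tl⁺(aq)
Q = [F⁻]^2·[Tl⁺]^2 / (P(F₂)); log Q = -5.738.
E = E° − (0.0592/n) log Q = +3.20 − (0.0592/2)(-5.738) = +3.370 V.

+3.370 V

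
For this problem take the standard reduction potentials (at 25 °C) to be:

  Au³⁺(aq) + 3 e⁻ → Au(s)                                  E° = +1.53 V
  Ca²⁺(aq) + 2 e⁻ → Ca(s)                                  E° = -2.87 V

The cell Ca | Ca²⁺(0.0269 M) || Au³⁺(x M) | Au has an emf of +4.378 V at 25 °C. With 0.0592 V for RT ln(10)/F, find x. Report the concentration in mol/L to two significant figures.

0.00034 M

Au³⁺/Au is the cathode, Ca²⁺/Ca the anode: E°cell = +4.40 V, n = 6.
Overall reaction: 2 Au³⁺(aq) + 3 Ca(s) → 2 Au(s) + 3 Ca²⁺(aq); Q = [Ca²⁺]^3/[Au³⁺]^2.
From E = E° − (0.0592/n) log Q: log Q = (E° − E)·n/0.0592 = (+4.40 − (+4.378))·6/0.0592 = 2.2297.
So 2·log[Au³⁺] = 3·log(0.0269) − log Q = -4.7107 − (2.2297) = -6.9404; log[Au³⁺] = -6.9404 / 2 = -3.4702; [Au³⁺] = 10^(-3.4702) ≈ 0.00034 M.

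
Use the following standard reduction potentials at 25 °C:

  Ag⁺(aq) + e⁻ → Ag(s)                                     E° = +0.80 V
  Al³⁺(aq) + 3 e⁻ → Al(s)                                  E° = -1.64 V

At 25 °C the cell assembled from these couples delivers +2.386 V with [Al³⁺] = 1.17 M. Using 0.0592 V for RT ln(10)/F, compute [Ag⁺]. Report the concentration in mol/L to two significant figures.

Ag⁺/Ag is the cathode, Al³⁺/Al the anode: E°cell = +2.44 V, n = 3.
Overall reaction: 3 Ag⁺(aq) + Al(s) → 3 Ag(s) + Al³⁺(aq); Q = [Al³⁺]^1/[Ag⁺]^3.
From E = E° − (0.0592/n) log Q: log Q = (E° − E)·n/0.0592 = (+2.44 − (+2.386))·3/0.0592 = 2.7365.
So 3·log[Ag⁺] = 1·log(1.17) − log Q = 0.0682 − (2.7365) = -2.6683; log[Ag⁺] = -2.6683 / 3 = -0.8894; [Ag⁺] = 10^(-0.8894) ≈ 0.13 M.

0.13 M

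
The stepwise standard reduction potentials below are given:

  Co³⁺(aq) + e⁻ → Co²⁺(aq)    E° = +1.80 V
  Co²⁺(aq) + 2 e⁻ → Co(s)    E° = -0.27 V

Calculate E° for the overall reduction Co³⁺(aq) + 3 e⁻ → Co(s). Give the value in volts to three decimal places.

Adding the free-energy changes (−nFE°) of the two steps gives −n₃FE°₃ = −n₁FE°₁ − n₂FE°₂.
E°₃ = (1×+1.80 + 2×-0.27) / 3 = (+1.260) / 3 = +0.420 V.

+0.420 V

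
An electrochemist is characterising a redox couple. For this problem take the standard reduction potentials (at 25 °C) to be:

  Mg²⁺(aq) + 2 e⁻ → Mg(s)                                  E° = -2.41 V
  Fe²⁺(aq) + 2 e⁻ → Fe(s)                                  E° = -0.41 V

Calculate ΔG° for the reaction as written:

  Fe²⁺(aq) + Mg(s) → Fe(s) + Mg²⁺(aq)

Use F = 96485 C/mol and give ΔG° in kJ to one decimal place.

As written, Fe²⁺/Fe is reduced (cathode) and Mg²⁺/Mg is oxidised (anode), so E°cell = (-0.41) − (-2.41) = +2.00 V.
Balancing electrons gives n = 2.
ΔG° = −nFE° = −(2)(96485)(+2.00) = -385,940 J = -385.9 kJ.

-385.9 kJ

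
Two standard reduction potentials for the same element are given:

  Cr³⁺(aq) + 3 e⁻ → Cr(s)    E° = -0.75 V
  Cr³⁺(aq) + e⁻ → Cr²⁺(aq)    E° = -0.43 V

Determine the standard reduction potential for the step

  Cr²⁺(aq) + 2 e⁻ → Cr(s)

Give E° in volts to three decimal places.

-0.910 V

Sequential free energies add, so n₃E°₃ = n₁E°₁ + n₂E°₂.
With n₃ = 3, and the known step contributing 1×(-0.43) V, the unknown satisfies 2·E° = 3×(-0.75) − 1×(-0.43) = -1.820.
E° = -1.820 / 2 = -0.910 V.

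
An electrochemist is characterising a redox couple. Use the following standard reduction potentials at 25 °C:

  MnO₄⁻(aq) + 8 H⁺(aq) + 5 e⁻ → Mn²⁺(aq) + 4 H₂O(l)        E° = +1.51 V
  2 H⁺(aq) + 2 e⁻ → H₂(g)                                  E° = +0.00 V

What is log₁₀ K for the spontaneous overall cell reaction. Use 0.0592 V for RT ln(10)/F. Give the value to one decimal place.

255.1

Cathode: MnO₄⁻/Mn²⁺; anode: H⁺/H₂. E°cell = +1.51 V, n = 10.
log K = nE°cell / 0.0592 = (10)(+1.51) / 0.0592 = 255.1.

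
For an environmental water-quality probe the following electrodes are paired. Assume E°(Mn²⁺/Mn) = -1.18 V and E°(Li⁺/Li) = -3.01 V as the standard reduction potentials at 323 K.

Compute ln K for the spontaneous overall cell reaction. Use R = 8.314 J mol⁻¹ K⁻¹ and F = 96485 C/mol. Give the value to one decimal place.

131.5

Cathode: Mn²⁺/Mn; anode: Li⁺/Li. E°cell = (-1.18) − (-3.01) = +1.83 V, with n = 2.
ΔG° = −nFE° = −RT ln K, so ln K = nFE°/(RT) = (2)(96485)(+1.83) / ((8.314)(323)) = 131.501.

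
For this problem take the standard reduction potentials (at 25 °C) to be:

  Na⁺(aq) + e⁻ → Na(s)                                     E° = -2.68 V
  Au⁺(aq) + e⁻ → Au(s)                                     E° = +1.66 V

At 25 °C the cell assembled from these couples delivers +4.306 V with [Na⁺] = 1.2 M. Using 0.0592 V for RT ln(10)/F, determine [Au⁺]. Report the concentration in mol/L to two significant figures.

Au⁺/Au is the cathode, Na⁺/Na the anode: E°cell = +4.34 V, n = 1.
Overall reaction: Au⁺(aq) + Na(s) → Au(s) + Na⁺(aq); Q = [Na⁺]^1/[Au⁺]^1.
From E = E° − (0.0592/n) log Q: log Q = (E° − E)·n/0.0592 = (+4.34 − (+4.306))·1/0.0592 = 0.5743.
So 1·log[Au⁺] = 1·log(1.2) − log Q = 0.0792 − (0.5743) = -0.4951; [Au⁺] = 10^(-0.4951) ≈ 0.32 M.

0.32 M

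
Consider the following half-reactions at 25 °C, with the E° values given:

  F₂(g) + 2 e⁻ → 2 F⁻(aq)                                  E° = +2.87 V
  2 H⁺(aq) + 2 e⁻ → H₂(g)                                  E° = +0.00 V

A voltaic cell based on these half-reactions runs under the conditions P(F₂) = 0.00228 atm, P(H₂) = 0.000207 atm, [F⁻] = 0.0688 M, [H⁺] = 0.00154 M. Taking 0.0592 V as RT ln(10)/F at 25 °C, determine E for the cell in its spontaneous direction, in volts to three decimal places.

F₂/F⁻ is the cathode (higher E°), H⁺/H₂ the anode: E°cell = +2.87 − (+0.00) = +2.87 V, n = 2.
Overall: F₂(g) + H₂(g) → 2 F⁻(aq) + 2 H⁺(aq)
Q = [F⁻]^2·[H⁺]^2 / (P(F₂)·P(H₂)); log Q = -1.624.
E = E° − (0.0592/n) log Q = +2.87 − (0.0592/2)(-1.624) = +2.918 V.

+2.918 V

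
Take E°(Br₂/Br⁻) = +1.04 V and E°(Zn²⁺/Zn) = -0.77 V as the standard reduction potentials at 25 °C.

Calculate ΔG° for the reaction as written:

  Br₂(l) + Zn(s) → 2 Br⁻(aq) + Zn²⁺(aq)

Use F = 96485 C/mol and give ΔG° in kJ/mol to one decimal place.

-349.3 kJ/mol

As written, Br₂/Br⁻ is reduced (cathode) and Zn²⁺/Zn is oxidised (anode), so E°cell = (+1.04) − (-0.77) = +1.81 V.
Balancing electrons gives n = 2.
ΔG° = −nFE° = −(2)(96485)(+1.81) = -349,276 J = -349.3 kJ/mol.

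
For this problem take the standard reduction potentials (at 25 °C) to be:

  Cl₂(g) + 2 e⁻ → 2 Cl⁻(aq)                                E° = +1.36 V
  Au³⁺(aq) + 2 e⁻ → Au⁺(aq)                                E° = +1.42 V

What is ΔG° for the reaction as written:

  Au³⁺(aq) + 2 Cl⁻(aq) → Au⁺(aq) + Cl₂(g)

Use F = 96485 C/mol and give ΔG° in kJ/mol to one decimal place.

-11.6 kJ/mol

As written, Au³⁺/Au⁺ is reduced (cathode) and Cl₂/Cl⁻ is oxidised (anode), so E°cell = (+1.42) − (+1.36) = +0.06 V.
Balancing electrons gives n = 2.
ΔG° = −nFE° = −(2)(96485)(+0.06) = -11,578 J = -11.6 kJ/mol.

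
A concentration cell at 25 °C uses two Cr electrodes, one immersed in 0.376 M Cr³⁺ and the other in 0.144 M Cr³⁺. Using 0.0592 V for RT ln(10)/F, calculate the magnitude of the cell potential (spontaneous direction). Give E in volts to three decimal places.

For a concentration cell E°cell = 0. The 0.376 M side is the cathode (reduction is favoured where [Cr³⁺] is higher).
With n = 3, E = −(0.0592/3) log([Cr³⁺]ₐₙ/[Cr³⁺]꜀ₐₜ) = −(0.0592/3) log(0.144/0.376) = −(0.0592/3)(-0.417) = +0.008 V.

+0.008 V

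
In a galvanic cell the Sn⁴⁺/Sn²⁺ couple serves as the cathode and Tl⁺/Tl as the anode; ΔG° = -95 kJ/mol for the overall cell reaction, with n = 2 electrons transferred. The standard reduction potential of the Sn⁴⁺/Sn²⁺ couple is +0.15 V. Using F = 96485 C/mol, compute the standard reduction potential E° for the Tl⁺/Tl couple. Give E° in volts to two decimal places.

-0.34 V

E°cell = −ΔG°/(nF) = −(-95×10³)/((2)(96485)) = +0.492 V.
Since Sn⁴⁺/Sn²⁺ is the cathode and Tl⁺/Tl the anode, E°cell = E°(Sn⁴⁺/Sn²⁺) − E°(Tl⁺/Tl).
So E°(Tl⁺/Tl) = E°(Sn⁴⁺/Sn²⁺) − E°cell = (+0.15) − (+0.492) = -0.34 V.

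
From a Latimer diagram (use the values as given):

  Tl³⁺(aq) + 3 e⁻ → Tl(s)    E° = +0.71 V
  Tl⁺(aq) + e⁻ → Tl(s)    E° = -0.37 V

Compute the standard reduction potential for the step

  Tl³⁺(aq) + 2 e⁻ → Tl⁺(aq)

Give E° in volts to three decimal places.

+1.250 V

Sequential free energies add, so n₃E°₃ = n₁E°₁ + n₂E°₂.
With n₃ = 3, and the known step contributing 1×(-0.37) V, the unknown satisfies 2·E° = 3×(+0.71) − 1×(-0.37) = +2.500.
E° = +2.500 / 2 = +1.250 V.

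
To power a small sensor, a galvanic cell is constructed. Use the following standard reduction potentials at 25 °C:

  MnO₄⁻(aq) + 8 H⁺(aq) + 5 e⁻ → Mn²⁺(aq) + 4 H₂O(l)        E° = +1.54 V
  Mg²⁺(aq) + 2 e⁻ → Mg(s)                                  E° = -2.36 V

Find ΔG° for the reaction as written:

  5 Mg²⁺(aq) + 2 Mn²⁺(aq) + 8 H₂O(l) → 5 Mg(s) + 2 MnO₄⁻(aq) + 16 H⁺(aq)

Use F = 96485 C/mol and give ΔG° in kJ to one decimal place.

As written, Mg²⁺/Mg is reduced (cathode) and MnO₄⁻/Mn²⁺ is oxidised (anode), so E°cell = (-2.36) − (+1.54) = -3.90 V.
Balancing electrons gives n = 10.
ΔG° = −nFE° = −(10)(96485)(-3.90) = 3,762,915 J = +3762.9 kJ.

+3762.9 kJ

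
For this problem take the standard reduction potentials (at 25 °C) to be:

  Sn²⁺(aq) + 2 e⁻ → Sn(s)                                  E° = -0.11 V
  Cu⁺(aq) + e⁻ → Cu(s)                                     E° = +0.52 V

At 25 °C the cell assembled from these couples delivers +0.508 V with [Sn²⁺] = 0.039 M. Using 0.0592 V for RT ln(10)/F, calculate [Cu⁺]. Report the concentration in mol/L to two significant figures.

0.0017 M

Cu⁺/Cu is the cathode, Sn²⁺/Sn the anode: E°cell = +0.63 V, n = 2.
Overall reaction: 2 Cu⁺(aq) + Sn(s) → 2 Cu(s) + Sn²⁺(aq); Q = [Sn²⁺]^1/[Cu⁺]^2.
From E = E° − (0.0592/n) log Q: log Q = (E° − E)·n/0.0592 = (+0.63 − (+0.508))·2/0.0592 = 4.1216.
So 2·log[Cu⁺] = 1·log(0.039) − log Q = -1.4089 − (4.1216) = -5.5305; log[Cu⁺] = -5.5305 / 2 = -2.7652; [Cu⁺] = 10^(-2.7652) ≈ 0.0017 M.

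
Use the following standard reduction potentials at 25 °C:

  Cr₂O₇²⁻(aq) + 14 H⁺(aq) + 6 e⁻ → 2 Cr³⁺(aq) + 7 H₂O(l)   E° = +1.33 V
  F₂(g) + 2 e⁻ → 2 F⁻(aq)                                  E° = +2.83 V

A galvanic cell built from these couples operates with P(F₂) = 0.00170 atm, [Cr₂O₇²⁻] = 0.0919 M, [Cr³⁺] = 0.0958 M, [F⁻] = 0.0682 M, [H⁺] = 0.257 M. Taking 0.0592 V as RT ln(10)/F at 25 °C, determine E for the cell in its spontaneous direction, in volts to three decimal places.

F₂/F⁻ is the cathode (higher E°), Cr₂O₇²⁻/Cr³⁺ the anode: E°cell = +2.83 − (+1.33) = +1.50 V, n = 6.
Overall: 3 F₂(g) + 2 Cr³⁺(aq) + 7 H₂O(l) → 6 F⁻(aq) + Cr₂O₇²⁻(aq) + 14 H⁺(aq)
Q = [F⁻]^6·[Cr₂O₇²⁻]·[H⁺]^14 / (P(F₂)^3·[Cr³⁺]^2); log Q = -5.949.
E = E° − (0.0592/n) log Q = +1.50 − (0.0592/6)(-5.949) = +1.559 V.

+1.559 V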